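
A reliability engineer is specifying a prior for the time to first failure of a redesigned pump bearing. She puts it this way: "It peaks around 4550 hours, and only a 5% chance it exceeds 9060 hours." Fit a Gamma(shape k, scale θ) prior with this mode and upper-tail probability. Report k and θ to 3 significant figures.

Gamma(k,θ) with k>1 has mode (k−1)θ, so θ = 4550/(k−1).
Need P(X < 9060) = 0.95 with θ tied to k this way. Start at k = 2, θ = 4550: P(X<9060) ≈ 0.592.
Too low — raise k to concentrate. Iterating converges to k ≈ 6.84.
Then θ = 4550/(6.84−1) ≈ 779.

k ≈ 6.84, θ ≈ 779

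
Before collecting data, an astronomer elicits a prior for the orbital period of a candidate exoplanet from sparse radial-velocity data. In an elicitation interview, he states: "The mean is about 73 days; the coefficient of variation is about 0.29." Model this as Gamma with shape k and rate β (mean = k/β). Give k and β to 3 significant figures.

For Gamma(k, rate β): mean = k/β, variance = k/β², so CV = 1/√k.
CV = 0.29, hence k = 1/CV² = 11.9.
Then β = k/mean = 11.9/73 = 0.163.

k ≈ 11.9, β ≈ 0.163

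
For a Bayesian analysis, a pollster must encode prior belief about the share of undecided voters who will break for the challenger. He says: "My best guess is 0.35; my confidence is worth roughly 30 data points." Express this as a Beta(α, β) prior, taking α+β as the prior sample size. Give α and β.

Under the effective-sample-size interpretation, Beta(α, β) has prior mean α/(α+β) and prior sample size α+β.
So α+β = 30 and α/(α+β) = 0.35, giving α = 0.35·30 = 10.5 and β = 30 − 10.5 = 19.5.

α = 10.5, β = 19.5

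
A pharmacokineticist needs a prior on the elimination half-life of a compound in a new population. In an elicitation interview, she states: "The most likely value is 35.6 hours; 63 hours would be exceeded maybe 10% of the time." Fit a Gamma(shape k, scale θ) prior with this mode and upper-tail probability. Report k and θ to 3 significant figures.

Gamma(k,θ) with k>1 has mode (k−1)θ, so θ = 35.6/(k−1).
Need P(X < 63) = 0.9 with θ tied to k this way. Start at k = 2, θ = 35.6: P(X<63) ≈ 0.528.
Too low — raise k to concentrate. Iterating converges to k ≈ 6.84.
Then θ = 35.6/(6.84−1) ≈ 6.1.

k ≈ 6.84, θ ≈ 6.1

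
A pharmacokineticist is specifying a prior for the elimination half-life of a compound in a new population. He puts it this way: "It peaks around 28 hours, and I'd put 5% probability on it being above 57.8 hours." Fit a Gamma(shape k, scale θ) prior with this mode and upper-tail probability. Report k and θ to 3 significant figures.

Gamma(k,θ) with k>1 has mode (k−1)θ, so θ = 28/(k−1).
Need P(X < 57.8) = 0.95 with θ tied to k this way. Start at k = 2, θ = 28: P(X<57.8) ≈ 0.611.
Too low — raise k to concentrate. Iterating converges to k ≈ 6.26.
Then θ = 28/(6.26−1) ≈ 5.32.

k ≈ 6.26, θ ≈ 5.32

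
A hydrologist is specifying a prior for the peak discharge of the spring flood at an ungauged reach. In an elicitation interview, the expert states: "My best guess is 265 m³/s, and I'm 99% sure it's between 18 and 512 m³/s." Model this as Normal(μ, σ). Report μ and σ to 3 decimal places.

A symmetric 99% interval runs μ ± z·σ with z = 2.576.
Half-width = 247, so σ = 247/2.576 = 95.891.
μ is the stated best guess, 265.000.

μ = 265.000, σ = 95.891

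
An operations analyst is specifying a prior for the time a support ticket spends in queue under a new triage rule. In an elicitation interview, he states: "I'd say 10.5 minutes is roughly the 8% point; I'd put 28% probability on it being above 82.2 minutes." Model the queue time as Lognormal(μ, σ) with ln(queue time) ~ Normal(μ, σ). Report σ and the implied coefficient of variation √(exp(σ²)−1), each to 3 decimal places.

σ ≈ 1.035, CV ≈ 1.386

If T ~ Lognormal(μ,σ) then ln T ~ Normal(μ,σ), so the p-quantile of ln T is μ + z_p·σ.
ln(10.5) = 2.351 and ln(82.2) = 4.409; z_{0.08} = -1.405, z_{0.72} = 0.5828.
σ = (4.409 − 2.351)/(0.5828 − (-1.405)) = 1.035.
μ = 2.351 − (-1.405)·1.035 = 3.806.
CV = √(exp(σ²)−1) = √(exp(1.0715)−1) = 1.386.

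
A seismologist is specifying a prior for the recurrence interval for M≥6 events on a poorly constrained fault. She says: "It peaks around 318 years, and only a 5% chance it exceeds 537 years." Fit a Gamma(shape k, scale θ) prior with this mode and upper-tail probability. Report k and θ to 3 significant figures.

k ≈ 11.2, θ ≈ 31.3

Gamma(k,θ) with k>1 has mode (k−1)θ, so θ = 318/(k−1).
Need P(X < 537) = 0.95 with θ tied to k this way. Start at k = 2, θ = 318: P(X<537) ≈ 0.503.
Too low — raise k to concentrate. Iterating converges to k ≈ 11.2.
Then θ = 318/(11.2−1) ≈ 31.3.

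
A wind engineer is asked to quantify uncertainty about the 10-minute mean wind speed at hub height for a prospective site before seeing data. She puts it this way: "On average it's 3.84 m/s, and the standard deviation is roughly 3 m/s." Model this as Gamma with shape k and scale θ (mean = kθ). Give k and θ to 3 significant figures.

For Gamma(k, scale θ): mean = kθ, variance = kθ², so CV = 1/√k.
CV = SD/mean = 3/3.84 = 0.7812, hence k = 1/CV² = 1.64.
Then θ = mean/k = 3.84/1.64 = 2.34.

k ≈ 1.64, θ ≈ 2.34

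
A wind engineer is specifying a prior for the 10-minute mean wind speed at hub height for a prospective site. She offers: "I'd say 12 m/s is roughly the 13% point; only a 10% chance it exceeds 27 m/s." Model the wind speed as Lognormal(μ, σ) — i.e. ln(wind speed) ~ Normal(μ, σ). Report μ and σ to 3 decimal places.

μ ≈ 2.864, σ ≈ 0.337

If T ~ Lognormal(μ,σ) then ln T ~ Normal(μ,σ), so the p-quantile of ln T is μ + z_p·σ.
ln(12) = 2.485 and ln(27) = 3.296; z_{0.13} = -1.126, z_{0.9} = 1.282.
σ = (3.296 − 2.485)/(1.282 − (-1.126)) = 0.337.
μ = 2.485 − (-1.126)·0.337 = 2.864.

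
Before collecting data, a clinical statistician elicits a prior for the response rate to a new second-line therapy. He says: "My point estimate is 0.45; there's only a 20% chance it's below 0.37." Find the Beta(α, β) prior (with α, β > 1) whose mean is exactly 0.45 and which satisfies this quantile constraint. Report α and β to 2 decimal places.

α ≈ 12.49, β ≈ 15.26

With mean 0.45 fixed, write α = 0.45s, β = 0.55s where s = α+β.
Need P(θ < 0.37) = 0.2 under Beta(0.45s, 0.55s). Normal approximation: (q−m)/√(m(1−m)/s) ≈ z_{0.2} = -0.842, so s ≈ 0.45·0.55·(-0.842)²/(0.37−0.45)² = 27.4.
At s = 27.4: P(θ<0.37) ≈ 0.202. Adjusting to match 0.2 gives s ≈ 27.75.
So α = 0.45·27.75 ≈ 12.49, β = 0.55·27.75 ≈ 15.26.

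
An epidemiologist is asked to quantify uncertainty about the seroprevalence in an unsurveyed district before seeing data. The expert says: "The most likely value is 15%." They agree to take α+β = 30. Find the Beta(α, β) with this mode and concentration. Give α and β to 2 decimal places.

For α,β > 1 the Beta mode is (α−1)/(α+β−2). With α+β = 30, the mode is (α−1)/28.
Set (α−1)/28 = 0.15 → α = 1 + 0.15·28 = 5.20.
β = 30 − α = 24.80.

α = 5.20, β = 24.80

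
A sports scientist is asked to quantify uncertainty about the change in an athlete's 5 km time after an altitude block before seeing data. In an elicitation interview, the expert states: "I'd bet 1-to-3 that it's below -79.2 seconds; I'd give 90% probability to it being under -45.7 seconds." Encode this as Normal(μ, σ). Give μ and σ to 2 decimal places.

μ = -67.65, σ = 17.13

The p-quantile of Normal(μ,σ) is μ + z_p·σ, with z_{0.25} = -0.6745 and z_{0.9} = 1.282.
Eliminate σ: μ = (z₂·x₁ − z₁·x₂)/(z₂ − z₁) = (1.282·-79.2 − (-0.6745)·-45.7)/1.956 = -67.65.
Then σ = (x₂ − x₁)/(z₂ − z₁) = (-45.7 − -79.2)/1.956 = 17.13.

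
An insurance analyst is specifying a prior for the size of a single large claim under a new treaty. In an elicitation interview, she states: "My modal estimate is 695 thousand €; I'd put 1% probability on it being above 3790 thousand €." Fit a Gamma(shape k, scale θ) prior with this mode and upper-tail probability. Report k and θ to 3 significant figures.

Gamma(k,θ) with k>1 has mode (k−1)θ, so θ = 695/(k−1).
Need P(X < 3790) = 0.99 with θ tied to k this way. Start at k = 2, θ = 695: P(X<3790) ≈ 0.972.
Too low — raise k to concentrate. Iterating converges to k ≈ 2.33.
Then θ = 695/(2.33−1) ≈ 524.

k ≈ 2.33, θ ≈ 524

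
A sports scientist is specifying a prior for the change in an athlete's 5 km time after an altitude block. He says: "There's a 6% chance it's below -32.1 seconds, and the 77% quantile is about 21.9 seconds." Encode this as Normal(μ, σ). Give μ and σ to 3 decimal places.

For Normal(μ,σ), the p-quantile is μ + z_p·σ. Here z_{0.06} = -1.555, z_{0.77} = 0.7388.
So -32.1 = μ − 1.555σ and 21.9 = μ + 0.7388σ.
Subtracting: σ = (21.9 − -32.1)/(0.7388 − (-1.555)) = 23.544.
Then μ = -32.1 − (-1.555)·23.544 = 4.505.

μ = 4.505, σ = 23.544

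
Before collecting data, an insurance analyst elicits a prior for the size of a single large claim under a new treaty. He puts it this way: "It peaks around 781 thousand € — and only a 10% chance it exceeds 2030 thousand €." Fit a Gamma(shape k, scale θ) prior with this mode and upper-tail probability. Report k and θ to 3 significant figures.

Gamma(k,θ) with k>1 has mode (k−1)θ, so θ = 781/(k−1).
Need P(X < 2030) = 0.9 with θ tied to k this way. Start at k = 2, θ = 781: P(X<2030) ≈ 0.732.
Too low — raise k to concentrate. Iterating converges to k ≈ 3.1.
Then θ = 781/(3.1−1) ≈ 372.

k ≈ 3.1, θ ≈ 372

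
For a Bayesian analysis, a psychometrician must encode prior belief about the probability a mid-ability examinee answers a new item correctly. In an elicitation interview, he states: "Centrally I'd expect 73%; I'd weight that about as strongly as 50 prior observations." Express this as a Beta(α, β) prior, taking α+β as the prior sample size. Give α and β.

α = 36.5, β = 13.5

Under the effective-sample-size interpretation, Beta(α, β) has prior mean α/(α+β) and prior sample size α+β.
So α+β = 50 and α/(α+β) = 0.73, giving α = 0.73·50 = 36.5 and β = 50 − 36.5 = 13.5.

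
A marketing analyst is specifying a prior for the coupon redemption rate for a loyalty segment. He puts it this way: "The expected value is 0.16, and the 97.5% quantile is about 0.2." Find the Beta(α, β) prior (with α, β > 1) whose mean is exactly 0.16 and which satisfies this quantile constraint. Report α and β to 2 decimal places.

α ≈ 56.37, β ≈ 295.92

With mean 0.16 fixed, write α = 0.16s, β = 0.84s where s = α+β.
Need P(θ < 0.2) = 0.975 under Beta(0.16s, 0.84s). Normal approximation: (q−m)/√(m(1−m)/s) ≈ z_{0.975} = 1.96, so s ≈ 0.16·0.84·(1.96)²/(0.2−0.16)² = 322.7.
At s = 322.7: P(θ<0.2) ≈ 0.970. Adjusting to match 0.975 gives s ≈ 352.29.
So α = 0.16·352.29 ≈ 56.37, β = 0.84·352.29 ≈ 295.92.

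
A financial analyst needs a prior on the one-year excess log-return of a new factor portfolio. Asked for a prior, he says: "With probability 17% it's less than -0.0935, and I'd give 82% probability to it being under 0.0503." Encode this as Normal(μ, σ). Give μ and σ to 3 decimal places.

For Normal(μ,σ), the p-quantile is μ + z_p·σ. Here z_{0.17} = -0.9542, z_{0.82} = 0.9154.
So -0.0935 = μ − 0.9542σ and 0.0503 = μ + 0.9154σ.
Subtracting: σ = (0.0503 − -0.0935)/(0.9154 − (-0.9542)) = 0.077.
Then μ = -0.0935 − (-0.9542)·0.077 = -0.020.

μ = -0.020, σ = 0.077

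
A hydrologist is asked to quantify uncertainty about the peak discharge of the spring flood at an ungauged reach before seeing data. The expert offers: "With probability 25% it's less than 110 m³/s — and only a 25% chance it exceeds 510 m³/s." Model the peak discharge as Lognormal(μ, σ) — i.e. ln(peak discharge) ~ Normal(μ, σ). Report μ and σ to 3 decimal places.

μ ≈ 5.467, σ ≈ 1.137

If T ~ Lognormal(μ,σ) then ln T ~ Normal(μ,σ), so the p-quantile of ln T is μ + z_p·σ.
ln(110) = 4.7 and ln(510) = 6.234; z_{0.25} = -0.6745, z_{0.75} = 0.6745.
σ = (6.234 − 4.7)/(0.6745 − (-0.6745)) = 1.137.
μ = 4.7 − (-0.6745)·1.137 = 5.467.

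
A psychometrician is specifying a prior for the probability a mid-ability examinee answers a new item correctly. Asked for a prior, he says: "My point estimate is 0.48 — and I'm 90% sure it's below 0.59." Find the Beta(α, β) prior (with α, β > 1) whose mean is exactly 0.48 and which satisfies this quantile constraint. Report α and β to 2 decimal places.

α ≈ 16.18, β ≈ 17.53

With mean 0.48 fixed, write α = 0.48s, β = 0.52s where s = α+β.
Need P(θ < 0.59) = 0.9 under Beta(0.48s, 0.52s). Normal approximation: (q−m)/√(m(1−m)/s) ≈ z_{0.9} = 1.28, so s ≈ 0.48·0.52·(1.28)²/(0.59−0.48)² = 33.9.
At s = 33.9: P(θ<0.59) ≈ 0.901. Adjusting to match 0.9 gives s ≈ 33.71.
So α = 0.48·33.71 ≈ 16.18, β = 0.52·33.71 ≈ 17.53.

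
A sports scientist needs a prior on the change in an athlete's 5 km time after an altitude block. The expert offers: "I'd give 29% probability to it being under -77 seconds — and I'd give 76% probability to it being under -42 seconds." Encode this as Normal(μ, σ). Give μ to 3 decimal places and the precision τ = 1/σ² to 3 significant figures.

For Normal(μ,σ), the p-quantile is μ + z_p·σ. Here z_{0.29} = -0.5534, z_{0.76} = 0.7063.
So -77 = μ − 0.5534σ and -42 = μ + 0.7063σ.
Subtracting: σ = (-42 − -77)/(0.7063 − (-0.5534)) = 27.785.
Then μ = -77 − (-0.5534)·27.785 = -61.624.
Precision τ = 1/σ² = 1/27.78² = 0.0013.

μ = -61.624, τ = 0.0013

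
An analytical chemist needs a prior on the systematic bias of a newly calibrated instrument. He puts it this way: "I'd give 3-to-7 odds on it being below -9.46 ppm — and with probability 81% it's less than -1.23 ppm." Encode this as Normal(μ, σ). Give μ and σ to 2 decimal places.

For Normal(μ,σ), the p-quantile is μ + z_p·σ. Here z_{0.3} = -0.5244, z_{0.81} = 0.8779.
So -9.46 = μ − 0.5244σ and -1.23 = μ + 0.8779σ.
Subtracting: σ = (-1.23 − -9.46)/(0.8779 − (-0.5244)) = 5.87.
Then μ = -9.46 − (-0.5244)·5.87 = -6.38.

μ = -6.38, σ = 5.87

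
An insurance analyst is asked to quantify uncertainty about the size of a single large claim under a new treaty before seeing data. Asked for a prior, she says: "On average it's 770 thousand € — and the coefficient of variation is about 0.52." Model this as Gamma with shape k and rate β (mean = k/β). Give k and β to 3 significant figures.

For Gamma(k, rate β): mean = k/β, variance = k/β², so CV = 1/√k.
CV = 0.52, hence k = 1/CV² = 3.7.
Then β = k/mean = 3.7/770 = 0.0048.

k ≈ 3.7, β ≈ 0.0048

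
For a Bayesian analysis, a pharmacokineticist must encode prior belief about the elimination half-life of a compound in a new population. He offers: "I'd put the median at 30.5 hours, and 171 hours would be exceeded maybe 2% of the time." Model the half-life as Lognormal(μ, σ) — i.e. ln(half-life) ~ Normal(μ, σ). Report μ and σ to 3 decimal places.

If T ~ Lognormal(μ,σ) then ln T ~ Normal(μ,σ), so the p-quantile of ln T is μ + z_p·σ.
ln(30.5) = 3.418 and ln(171) = 5.142; z_{0.5} = 0, z_{0.98} = 2.054.
σ = (5.142 − 3.418)/(2.054 − (0)) = 0.839.
μ = 3.418 − (0)·0.839 = 3.418.

μ ≈ 3.418, σ ≈ 0.839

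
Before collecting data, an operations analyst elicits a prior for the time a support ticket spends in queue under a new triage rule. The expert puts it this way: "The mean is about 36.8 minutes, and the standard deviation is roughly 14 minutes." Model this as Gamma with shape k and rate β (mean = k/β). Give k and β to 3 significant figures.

For Gamma(k, rate β): mean = k/β, variance = k/β², so CV = 1/√k.
CV = SD/mean = 14/36.8 = 0.3804, hence k = 1/CV² = 6.91.
Then β = k/mean = 6.91/36.8 = 0.188.

k ≈ 6.91, β ≈ 0.188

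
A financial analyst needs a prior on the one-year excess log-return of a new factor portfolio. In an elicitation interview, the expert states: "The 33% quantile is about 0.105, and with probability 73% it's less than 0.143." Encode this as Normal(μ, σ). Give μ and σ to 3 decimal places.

μ = 0.121, σ = 0.036

For Normal(μ,σ), the p-quantile is μ + z_p·σ. Here z_{0.33} = -0.4399, z_{0.73} = 0.6128.
So 0.105 = μ − 0.4399σ and 0.143 = μ + 0.6128σ.
Subtracting: σ = (0.143 − 0.105)/(0.6128 − (-0.4399)) = 0.036.
Then μ = 0.105 − (-0.4399)·0.036 = 0.121.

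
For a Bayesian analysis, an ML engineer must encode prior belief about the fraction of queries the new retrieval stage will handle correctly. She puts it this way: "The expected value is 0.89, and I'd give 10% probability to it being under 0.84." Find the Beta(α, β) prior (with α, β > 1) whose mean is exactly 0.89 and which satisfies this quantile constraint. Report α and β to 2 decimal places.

With mean 0.89 fixed, write α = 0.89s, β = 0.11s where s = α+β.
Need P(θ < 0.84) = 0.1 under Beta(0.89s, 0.11s). Normal approximation: (q−m)/√(m(1−m)/s) ≈ z_{0.1} = -1.28, so s ≈ 0.89·0.11·(-1.28)²/(0.84−0.89)² = 64.3.
At s = 64.3: P(θ<0.84) ≈ 0.107. Adjusting to match 0.1 gives s ≈ 68.93.
So α = 0.89·68.93 ≈ 61.35, β = 0.11·68.93 ≈ 7.58.

α ≈ 61.35, β ≈ 7.58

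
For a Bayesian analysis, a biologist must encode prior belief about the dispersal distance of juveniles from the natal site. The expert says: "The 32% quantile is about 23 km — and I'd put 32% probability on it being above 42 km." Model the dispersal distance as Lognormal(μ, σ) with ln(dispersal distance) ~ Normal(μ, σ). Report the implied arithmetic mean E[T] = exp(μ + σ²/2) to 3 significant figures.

E[T] ≈ 38.2 km

If T ~ Lognormal(μ,σ) then ln T ~ Normal(μ,σ), so the p-quantile of ln T is μ + z_p·σ.
ln(23) = 3.135 and ln(42) = 3.738; z_{0.32} = -0.4677, z_{0.68} = 0.4677.
σ = (3.738 − 3.135)/(0.4677 − (-0.4677)) = 0.644.
μ = 3.135 − (-0.4677)·0.644 = 3.437.
E[T] = exp(μ + σ²/2) = exp(3.437 + 0.2072) = 38.2 km.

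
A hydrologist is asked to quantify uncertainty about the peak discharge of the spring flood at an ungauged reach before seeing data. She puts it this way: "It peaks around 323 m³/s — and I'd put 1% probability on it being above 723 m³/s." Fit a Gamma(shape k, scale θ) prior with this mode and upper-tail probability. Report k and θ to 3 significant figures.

k ≈ 8.4, θ ≈ 43.6

Gamma(k,θ) with k>1 has mode (k−1)θ, so θ = 323/(k−1).
Need P(X < 723) = 0.99 with θ tied to k this way. Start at k = 2, θ = 323: P(X<723) ≈ 0.655.
Too low — raise k to concentrate. Iterating converges to k ≈ 8.4.
Then θ = 323/(8.4−1) ≈ 43.6.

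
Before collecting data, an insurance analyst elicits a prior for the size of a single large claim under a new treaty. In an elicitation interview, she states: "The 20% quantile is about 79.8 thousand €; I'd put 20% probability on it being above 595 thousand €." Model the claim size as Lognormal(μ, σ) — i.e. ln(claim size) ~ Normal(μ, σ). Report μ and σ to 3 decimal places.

μ ≈ 5.384, σ ≈ 1.194

If T ~ Lognormal(μ,σ) then ln T ~ Normal(μ,σ), so the p-quantile of ln T is μ + z_p·σ.
ln(79.8) = 4.38 and ln(595) = 6.389; z_{0.2} = -0.8416, z_{0.8} = 0.8416.
σ = (6.389 − 4.38)/(0.8416 − (-0.8416)) = 1.194.
μ = 4.38 − (-0.8416)·1.194 = 5.384.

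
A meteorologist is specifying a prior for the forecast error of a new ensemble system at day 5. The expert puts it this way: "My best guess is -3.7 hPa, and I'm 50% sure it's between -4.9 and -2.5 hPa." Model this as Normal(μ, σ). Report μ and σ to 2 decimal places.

μ = -3.70, σ = 1.78

A symmetric 50% interval runs μ ± z·σ with z = 0.6745.
Half-width = 1.2, so σ = 1.2/0.6745 = 1.78.
μ is the stated best guess, -3.70.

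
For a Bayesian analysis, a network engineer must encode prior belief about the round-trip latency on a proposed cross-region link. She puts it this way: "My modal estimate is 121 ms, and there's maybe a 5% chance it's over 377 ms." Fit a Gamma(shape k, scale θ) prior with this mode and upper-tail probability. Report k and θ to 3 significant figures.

k ≈ 3.04, θ ≈ 59.3

Gamma(k,θ) with k>1 has mode (k−1)θ, so θ = 121/(k−1).
Need P(X < 377) = 0.95 with θ tied to k this way. Start at k = 2, θ = 121: P(X<377) ≈ 0.817.
Too low — raise k to concentrate. Iterating converges to k ≈ 3.04.
Then θ = 121/(3.04−1) ≈ 59.3.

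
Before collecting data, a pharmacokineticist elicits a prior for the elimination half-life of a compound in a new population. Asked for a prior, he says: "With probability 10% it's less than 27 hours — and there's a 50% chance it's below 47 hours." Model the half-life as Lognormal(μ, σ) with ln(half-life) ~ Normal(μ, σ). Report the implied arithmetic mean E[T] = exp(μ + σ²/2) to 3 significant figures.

If T ~ Lognormal(μ,σ) then ln T ~ Normal(μ,σ), so the p-quantile of ln T is μ + z_p·σ.
ln(27) = 3.296 and ln(47) = 3.85; z_{0.1} = -1.282, z_{0.5} = 0.
σ = (3.85 − 3.296)/(0 − (-1.282)) = 0.433.
μ = 3.296 − (-1.282)·0.433 = 3.850.
E[T] = exp(μ + σ²/2) = exp(3.850 + 0.0935) = 51.6 hours.

E[T] ≈ 51.6 hours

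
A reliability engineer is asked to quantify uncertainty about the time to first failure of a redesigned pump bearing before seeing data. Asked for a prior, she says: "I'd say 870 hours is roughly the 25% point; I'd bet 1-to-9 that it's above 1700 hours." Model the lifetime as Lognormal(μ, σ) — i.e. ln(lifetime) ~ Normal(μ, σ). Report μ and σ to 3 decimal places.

μ ≈ 6.999, σ ≈ 0.342

If T ~ Lognormal(μ,σ) then ln T ~ Normal(μ,σ), so the p-quantile of ln T is μ + z_p·σ.
ln(870) = 6.768 and ln(1700) = 7.438; z_{0.25} = -0.6745, z_{0.9} = 1.282.
σ = (7.438 − 6.768)/(1.282 − (-0.6745)) = 0.342.
μ = 6.768 − (-0.6745)·0.342 = 6.999.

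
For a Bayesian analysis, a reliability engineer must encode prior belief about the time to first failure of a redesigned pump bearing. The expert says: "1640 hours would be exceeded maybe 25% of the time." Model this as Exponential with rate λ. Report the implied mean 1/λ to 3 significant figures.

P(T > 1640.0) = e^(−λ·1640.0) = 0.25, so λ = −ln(0.25)/1640.0 = 0.000845.
Mean = 1/λ = 1180 hours.

mean ≈ 1180 hours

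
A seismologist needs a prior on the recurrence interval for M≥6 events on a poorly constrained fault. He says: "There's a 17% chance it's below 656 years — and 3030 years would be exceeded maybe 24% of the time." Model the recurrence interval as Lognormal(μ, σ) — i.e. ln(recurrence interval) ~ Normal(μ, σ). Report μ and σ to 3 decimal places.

If T ~ Lognormal(μ,σ) then ln T ~ Normal(μ,σ), so the p-quantile of ln T is μ + z_p·σ.
ln(656) = 6.486 and ln(3030) = 8.016; z_{0.17} = -0.9542, z_{0.76} = 0.7063.
σ = (8.016 − 6.486)/(0.7063 − (-0.9542)) = 0.922.
μ = 6.486 − (-0.9542)·0.922 = 7.365.

μ ≈ 7.365, σ ≈ 0.922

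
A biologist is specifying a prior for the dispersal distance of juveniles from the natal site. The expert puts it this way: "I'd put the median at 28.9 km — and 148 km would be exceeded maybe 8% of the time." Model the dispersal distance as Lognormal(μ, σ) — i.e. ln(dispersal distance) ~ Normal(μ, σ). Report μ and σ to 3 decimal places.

If T ~ Lognormal(μ,σ) then ln T ~ Normal(μ,σ), so the p-quantile of ln T is μ + z_p·σ.
ln(28.9) = 3.364 and ln(148) = 4.997; z_{0.5} = 0, z_{0.92} = 1.405.
σ = (4.997 − 3.364)/(1.405 − (0)) = 1.162.
μ = 3.364 − (0)·1.162 = 3.364.

μ ≈ 3.364, σ ≈ 1.162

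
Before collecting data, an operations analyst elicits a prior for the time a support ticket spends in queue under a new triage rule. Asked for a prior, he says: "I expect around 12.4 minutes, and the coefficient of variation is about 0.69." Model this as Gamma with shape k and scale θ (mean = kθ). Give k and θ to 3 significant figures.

For Gamma(k, scale θ): mean = kθ, variance = kθ², so CV = 1/√k.
CV = 0.69, hence k = 1/CV² = 2.1.
Then θ = mean/k = 12.4/2.1 = 5.9.

k ≈ 2.1, θ ≈ 5.9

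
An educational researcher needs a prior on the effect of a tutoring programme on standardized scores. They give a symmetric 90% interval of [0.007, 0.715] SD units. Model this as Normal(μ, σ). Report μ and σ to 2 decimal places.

A symmetric 90% interval runs μ ± z·σ with z = 1.645.
Half-width = 0.354, so σ = 0.354/1.645 = 0.22.
μ is the interval midpoint, 0.36.

μ = 0.36, σ = 0.22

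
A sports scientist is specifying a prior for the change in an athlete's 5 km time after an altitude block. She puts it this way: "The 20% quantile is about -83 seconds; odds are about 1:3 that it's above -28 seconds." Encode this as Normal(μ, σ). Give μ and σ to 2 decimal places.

The p-quantile of Normal(μ,σ) is μ + z_p·σ, with z_{0.2} = -0.8416 and z_{0.75} = 0.6745.
Eliminate σ: μ = (z₂·x₁ − z₁·x₂)/(z₂ − z₁) = (0.6745·-83 − (-0.8416)·-28)/1.516 = -52.47.
Then σ = (x₂ − x₁)/(z₂ − z₁) = (-28 − -83)/1.516 = 36.28.

μ = -52.47, σ = 36.28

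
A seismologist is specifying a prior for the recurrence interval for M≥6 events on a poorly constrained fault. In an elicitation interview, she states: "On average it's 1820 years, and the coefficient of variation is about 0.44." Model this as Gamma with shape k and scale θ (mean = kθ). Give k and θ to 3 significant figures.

For Gamma(k, scale θ): mean = kθ, variance = kθ², so CV = 1/√k.
CV = 0.44, hence k = 1/CV² = 5.17.
Then θ = mean/k = 1820/5.17 = 352.

k ≈ 5.17, θ ≈ 352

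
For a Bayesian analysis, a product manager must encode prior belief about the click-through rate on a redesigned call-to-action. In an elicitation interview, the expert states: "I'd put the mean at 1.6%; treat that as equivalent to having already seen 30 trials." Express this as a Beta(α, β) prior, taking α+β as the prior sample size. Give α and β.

Under the effective-sample-size interpretation, Beta(α, β) has prior mean α/(α+β) and prior sample size α+β.
So α+β = 30 and α/(α+β) = 0.016, giving α = 0.016·30 = 0.48 and β = 30 − 0.48 = 29.52.

α = 0.48, β = 29.52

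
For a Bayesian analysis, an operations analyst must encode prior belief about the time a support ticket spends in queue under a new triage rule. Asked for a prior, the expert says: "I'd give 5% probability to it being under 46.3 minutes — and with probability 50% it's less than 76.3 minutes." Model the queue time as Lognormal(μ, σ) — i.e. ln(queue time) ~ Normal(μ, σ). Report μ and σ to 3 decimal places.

If T ~ Lognormal(μ,σ) then ln T ~ Normal(μ,σ), so the p-quantile of ln T is μ + z_p·σ.
ln(46.3) = 3.835 and ln(76.3) = 4.335; z_{0.05} = -1.645, z_{0.5} = 0.
σ = (4.335 − 3.835)/(0 − (-1.645)) = 0.304.
μ = 3.835 − (-1.645)·0.304 = 4.335.

μ ≈ 4.335, σ ≈ 0.304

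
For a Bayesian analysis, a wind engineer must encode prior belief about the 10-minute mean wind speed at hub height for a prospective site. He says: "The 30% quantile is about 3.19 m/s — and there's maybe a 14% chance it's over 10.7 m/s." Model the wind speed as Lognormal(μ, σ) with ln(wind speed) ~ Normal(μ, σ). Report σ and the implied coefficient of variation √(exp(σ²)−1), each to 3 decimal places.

If T ~ Lognormal(μ,σ) then ln T ~ Normal(μ,σ), so the p-quantile of ln T is μ + z_p·σ.
ln(3.19) = 1.16 and ln(10.7) = 2.37; z_{0.3} = -0.5244, z_{0.86} = 1.08.
σ = (2.37 − 1.16)/(1.08 − (-0.5244)) = 0.754.
μ = 1.16 − (-0.5244)·0.754 = 1.556.
CV = √(exp(σ²)−1) = √(exp(0.5688)−1) = 0.875.

σ ≈ 0.754, CV ≈ 0.875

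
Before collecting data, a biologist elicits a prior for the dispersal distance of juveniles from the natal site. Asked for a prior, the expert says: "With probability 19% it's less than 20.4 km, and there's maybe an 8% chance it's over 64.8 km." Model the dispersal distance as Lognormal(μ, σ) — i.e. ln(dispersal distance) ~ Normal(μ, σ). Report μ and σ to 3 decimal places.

μ ≈ 3.460, σ ≈ 0.506

If T ~ Lognormal(μ,σ) then ln T ~ Normal(μ,σ), so the p-quantile of ln T is μ + z_p·σ.
ln(20.4) = 3.016 and ln(64.8) = 4.171; z_{0.19} = -0.8779, z_{0.92} = 1.405.
σ = (4.171 − 3.016)/(1.405 − (-0.8779)) = 0.506.
μ = 3.016 − (-0.8779)·0.506 = 3.460.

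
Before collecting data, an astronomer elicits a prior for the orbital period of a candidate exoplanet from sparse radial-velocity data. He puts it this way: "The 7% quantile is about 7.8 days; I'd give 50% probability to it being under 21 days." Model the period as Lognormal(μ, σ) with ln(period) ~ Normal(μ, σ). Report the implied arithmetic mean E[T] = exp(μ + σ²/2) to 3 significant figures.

If T ~ Lognormal(μ,σ) then ln T ~ Normal(μ,σ), so the p-quantile of ln T is μ + z_p·σ.
ln(7.8) = 2.054 and ln(21) = 3.045; z_{0.07} = -1.476, z_{0.5} = 0.
σ = (3.045 − 2.054)/(0 − (-1.476)) = 0.671.
μ = 2.054 − (-1.476)·0.671 = 3.045.
E[T] = exp(μ + σ²/2) = exp(3.045 + 0.2252) = 26.3 days.

E[T] ≈ 26.3 days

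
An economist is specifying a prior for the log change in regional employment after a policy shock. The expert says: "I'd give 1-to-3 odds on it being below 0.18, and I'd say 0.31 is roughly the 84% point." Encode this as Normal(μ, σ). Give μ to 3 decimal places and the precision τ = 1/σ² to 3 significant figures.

The p-quantile of Normal(μ,σ) is μ + z_p·σ, with z_{0.25} = -0.6745 and z_{0.84} = 0.9945.
Eliminate σ: μ = (z₂·x₁ − z₁·x₂)/(z₂ − z₁) = (0.9945·0.18 − (-0.6745)·0.31)/1.669 = 0.233.
Then σ = (x₂ − x₁)/(z₂ − z₁) = (0.31 − 0.18)/1.669 = 0.078.
Precision τ = 1/σ² = 1/0.07789² = 165.

μ = 0.233, τ = 165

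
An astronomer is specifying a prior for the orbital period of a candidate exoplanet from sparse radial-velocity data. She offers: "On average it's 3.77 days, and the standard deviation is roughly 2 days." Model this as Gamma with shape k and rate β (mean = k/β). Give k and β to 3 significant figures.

k ≈ 3.55, β ≈ 0.942

For Gamma(k, rate β): mean = k/β, variance = k/β², so CV = 1/√k.
CV = SD/mean = 2/3.77 = 0.5305, hence k = 1/CV² = 3.55.
Then β = k/mean = 3.55/3.77 = 0.942.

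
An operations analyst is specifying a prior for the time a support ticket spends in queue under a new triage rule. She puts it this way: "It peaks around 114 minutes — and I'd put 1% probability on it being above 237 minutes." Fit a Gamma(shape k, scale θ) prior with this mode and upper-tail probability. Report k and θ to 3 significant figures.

k ≈ 10.1, θ ≈ 12.5

Gamma(k,θ) with k>1 has mode (k−1)θ, so θ = 114/(k−1).
Need P(X < 237) = 0.99 with θ tied to k this way. Start at k = 2, θ = 114: P(X<237) ≈ 0.615.
Too low — raise k to concentrate. Iterating converges to k ≈ 10.1.
Then θ = 114/(10.1−1) ≈ 12.5.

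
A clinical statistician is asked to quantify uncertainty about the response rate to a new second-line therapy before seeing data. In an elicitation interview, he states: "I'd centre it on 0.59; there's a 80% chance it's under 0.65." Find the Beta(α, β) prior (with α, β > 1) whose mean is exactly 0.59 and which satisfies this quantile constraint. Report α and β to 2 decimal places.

With mean 0.59 fixed, write α = 0.59s, β = 0.41s where s = α+β.
Need P(θ < 0.65) = 0.8 under Beta(0.59s, 0.41s). Normal approximation: (q−m)/√(m(1−m)/s) ≈ z_{0.8} = 0.842, so s ≈ 0.59·0.41·(0.842)²/(0.65−0.59)² = 47.6.
At s = 47.6: P(θ<0.65) ≈ 0.798. Adjusting to match 0.8 gives s ≈ 48.25.
So α = 0.59·48.25 ≈ 28.47, β = 0.41·48.25 ≈ 19.78.

α ≈ 28.47, β ≈ 19.78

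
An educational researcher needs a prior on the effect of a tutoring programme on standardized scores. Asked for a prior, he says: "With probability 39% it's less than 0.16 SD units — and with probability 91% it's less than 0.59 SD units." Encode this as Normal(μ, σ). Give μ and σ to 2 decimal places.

For Normal(μ,σ), the p-quantile is μ + z_p·σ. Here z_{0.39} = -0.2793, z_{0.91} = 1.341.
So 0.16 = μ − 0.2793σ and 0.59 = μ + 1.341σ.
Subtracting: σ = (0.59 − 0.16)/(1.341 − (-0.2793)) = 0.27.
Then μ = 0.16 − (-0.2793)·0.27 = 0.23.

μ = 0.23, σ = 0.27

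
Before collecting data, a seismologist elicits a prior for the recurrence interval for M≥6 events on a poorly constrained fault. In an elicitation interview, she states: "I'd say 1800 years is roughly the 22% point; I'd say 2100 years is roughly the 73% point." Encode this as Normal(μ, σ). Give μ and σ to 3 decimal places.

μ = 1967.261, σ = 216.606

The p-quantile of Normal(μ,σ) is μ + z_p·σ, with z_{0.22} = -0.7722 and z_{0.73} = 0.6128.
Eliminate σ: μ = (z₂·x₁ − z₁·x₂)/(z₂ − z₁) = (0.6128·1800 − (-0.7722)·2100)/1.385 = 1967.261.
Then σ = (x₂ − x₁)/(z₂ − z₁) = (2100 − 1800)/1.385 = 216.606.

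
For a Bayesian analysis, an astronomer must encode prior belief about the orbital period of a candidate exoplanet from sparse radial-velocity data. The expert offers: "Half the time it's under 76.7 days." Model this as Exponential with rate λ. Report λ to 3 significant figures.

Exponential median = ln 2 / λ, so λ = ln 2 / 76.7 = 0.00904.

λ ≈ 0.00904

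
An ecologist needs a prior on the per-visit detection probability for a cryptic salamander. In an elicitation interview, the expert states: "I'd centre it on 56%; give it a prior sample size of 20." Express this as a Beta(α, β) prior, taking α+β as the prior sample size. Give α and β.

α = 11.2, β = 8.8

Under the effective-sample-size interpretation, Beta(α, β) has prior mean α/(α+β) and prior sample size α+β.
So α+β = 20 and α/(α+β) = 0.56, giving α = 0.56·20 = 11.2 and β = 20 − 11.2 = 8.8.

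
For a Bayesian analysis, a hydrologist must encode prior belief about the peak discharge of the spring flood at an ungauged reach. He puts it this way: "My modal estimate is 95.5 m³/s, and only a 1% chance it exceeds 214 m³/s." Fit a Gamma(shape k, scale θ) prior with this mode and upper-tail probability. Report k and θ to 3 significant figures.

k ≈ 8.38, θ ≈ 12.9

Gamma(k,θ) with k>1 has mode (k−1)θ, so θ = 95.5/(k−1).
Need P(X < 214) = 0.99 with θ tied to k this way. Start at k = 2, θ = 95.5: P(X<214) ≈ 0.655.
Too low — raise k to concentrate. Iterating converges to k ≈ 8.38.
Then θ = 95.5/(8.38−1) ≈ 12.9.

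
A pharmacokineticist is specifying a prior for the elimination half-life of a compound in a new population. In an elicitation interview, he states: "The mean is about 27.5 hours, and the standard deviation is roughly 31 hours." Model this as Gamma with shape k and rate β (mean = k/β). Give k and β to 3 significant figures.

k ≈ 0.787, β ≈ 0.0286

For Gamma(k, rate β): mean = k/β, variance = k/β², so CV = 1/√k.
CV = SD/mean = 31/27.5 = 1.127, hence k = 1/CV² = 0.787.
Then β = k/mean = 0.787/27.5 = 0.0286.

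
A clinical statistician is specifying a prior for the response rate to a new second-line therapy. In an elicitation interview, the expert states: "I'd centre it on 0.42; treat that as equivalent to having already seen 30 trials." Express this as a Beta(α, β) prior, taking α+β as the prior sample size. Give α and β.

Under the effective-sample-size interpretation, Beta(α, β) has prior mean α/(α+β) and prior sample size α+β.
So α+β = 30 and α/(α+β) = 0.42, giving α = 0.42·30 = 12.6 and β = 30 − 12.6 = 17.4.

α = 12.6, β = 17.4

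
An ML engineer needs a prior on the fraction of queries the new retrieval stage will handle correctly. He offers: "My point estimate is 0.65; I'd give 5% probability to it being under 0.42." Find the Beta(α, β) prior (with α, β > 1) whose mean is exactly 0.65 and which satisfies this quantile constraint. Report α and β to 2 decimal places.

α ≈ 7.95, β ≈ 4.28

With mean 0.65 fixed, write α = 0.65s, β = 0.35s where s = α+β.
Need P(θ < 0.42) = 0.05 under Beta(0.65s, 0.35s). Normal approximation: (q−m)/√(m(1−m)/s) ≈ z_{0.05} = -1.64, so s ≈ 0.65·0.35·(-1.64)²/(0.42−0.65)² = 11.6.
At s = 11.6: P(θ<0.42) ≈ 0.054. Adjusting to match 0.05 gives s ≈ 12.23.
So α = 0.65·12.23 ≈ 7.95, β = 0.35·12.23 ≈ 4.28.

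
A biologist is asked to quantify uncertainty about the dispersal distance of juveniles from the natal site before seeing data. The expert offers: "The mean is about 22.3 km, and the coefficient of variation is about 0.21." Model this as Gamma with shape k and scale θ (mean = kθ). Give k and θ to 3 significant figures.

k ≈ 22.7, θ ≈ 0.983

For Gamma(k, scale θ): mean = kθ, variance = kθ², so CV = 1/√k.
CV = 0.21, hence k = 1/CV² = 22.7.
Then θ = mean/k = 22.3/22.7 = 0.983.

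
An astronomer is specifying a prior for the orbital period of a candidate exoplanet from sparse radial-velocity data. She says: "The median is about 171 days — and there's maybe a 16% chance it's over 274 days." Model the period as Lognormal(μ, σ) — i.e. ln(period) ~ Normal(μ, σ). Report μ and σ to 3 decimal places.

μ ≈ 5.142, σ ≈ 0.474

If T ~ Lognormal(μ,σ) then ln T ~ Normal(μ,σ), so the p-quantile of ln T is μ + z_p·σ.
ln(171) = 5.142 and ln(274) = 5.613; z_{0.5} = 0, z_{0.84} = 0.9945.
σ = (5.613 − 5.142)/(0.9945 − (0)) = 0.474.
μ = 5.142 − (0)·0.474 = 5.142.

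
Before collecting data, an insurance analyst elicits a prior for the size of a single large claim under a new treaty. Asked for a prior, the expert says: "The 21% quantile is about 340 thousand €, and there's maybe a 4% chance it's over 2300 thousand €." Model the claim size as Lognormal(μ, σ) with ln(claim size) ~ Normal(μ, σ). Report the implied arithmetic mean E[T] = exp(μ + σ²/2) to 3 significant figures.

If T ~ Lognormal(μ,σ) then ln T ~ Normal(μ,σ), so the p-quantile of ln T is μ + z_p·σ.
ln(340) = 5.829 and ln(2300) = 7.741; z_{0.21} = -0.8064, z_{0.96} = 1.751.
σ = (7.741 − 5.829)/(1.751 − (-0.8064)) = 0.748.
μ = 5.829 − (-0.8064)·0.748 = 6.432.
E[T] = exp(μ + σ²/2) = exp(6.432 + 0.2795) = 822 thousand €.

E[T] ≈ 822 thousand €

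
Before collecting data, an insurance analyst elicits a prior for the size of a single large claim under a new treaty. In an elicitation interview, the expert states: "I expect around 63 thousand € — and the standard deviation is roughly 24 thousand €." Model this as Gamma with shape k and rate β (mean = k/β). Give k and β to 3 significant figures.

k ≈ 6.89, β ≈ 0.109

For Gamma(k, rate β): mean = k/β, variance = k/β², so CV = 1/√k.
CV = SD/mean = 24/63 = 0.381, hence k = 1/CV² = 6.89.
Then β = k/mean = 6.89/63 = 0.109.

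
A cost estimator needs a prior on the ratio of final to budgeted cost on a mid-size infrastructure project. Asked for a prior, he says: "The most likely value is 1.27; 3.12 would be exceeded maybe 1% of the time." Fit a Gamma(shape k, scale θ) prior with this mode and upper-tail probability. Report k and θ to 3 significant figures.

k ≈ 6.83, θ ≈ 0.218

Gamma(k,θ) with k>1 has mode (k−1)θ, so θ = 1.27/(k−1).
Need P(X < 3.12) = 0.99 with θ tied to k this way. Start at k = 2, θ = 1.27: P(X<3.12) ≈ 0.704.
Too low — raise k to concentrate. Iterating converges to k ≈ 6.83.
Then θ = 1.27/(6.83−1) ≈ 0.218.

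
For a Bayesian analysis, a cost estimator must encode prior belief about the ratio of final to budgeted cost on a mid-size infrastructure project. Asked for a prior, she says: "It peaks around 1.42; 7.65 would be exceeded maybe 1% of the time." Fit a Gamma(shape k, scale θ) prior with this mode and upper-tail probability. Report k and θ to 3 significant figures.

Gamma(k,θ) with k>1 has mode (k−1)θ, so θ = 1.42/(k−1).
Need P(X < 7.65) = 0.99 with θ tied to k this way. Start at k = 2, θ = 1.42: P(X<7.65) ≈ 0.971.
Too low — raise k to concentrate. Iterating converges to k ≈ 2.35.
Then θ = 1.42/(2.35−1) ≈ 1.05.

k ≈ 2.35, θ ≈ 1.05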